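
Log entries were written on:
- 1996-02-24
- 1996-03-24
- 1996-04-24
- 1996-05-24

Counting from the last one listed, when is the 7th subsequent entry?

1996-12-24

Gaps: 29, 31, 30 days — not constant. Every event is on the 24th of the month.
Pattern: the 24th of each month.
June 1996: 1996-06-24.
July 1996: 1996-07-24.
August 1996: 1996-08-24.
Next: September 1996 → 1996-09-24.
Next: October 1996 → 1996-10-24.
November 1996: 1996-11-24.
December 1996: 1996-12-24.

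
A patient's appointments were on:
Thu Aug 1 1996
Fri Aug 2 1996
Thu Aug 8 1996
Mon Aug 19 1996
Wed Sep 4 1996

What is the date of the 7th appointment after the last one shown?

Wed May 14 1997

The spacing grows by 5 each time: 1, 6, 11, 16 days.
Next gap: 21 days. Wed Sep 4 1996 + 21 days = Wed Sep 25 1996.
Next gap: 26 days. Wed Sep 25 1996 + 26 days = Mon Oct 21 1996.
Next gap: 31 days. Mon Oct 21 1996 + 31 days = Thu Nov 21 1996.
Next gap: 36 days. Thu Nov 21 1996 + 36 days = Fri Dec 27 1996.
Next gap: 41 days. Fri Dec 27 1996 + 41 days = Thu Feb 6 1997.
Next gap: 46 days. Thu Feb 6 1997 + 46 days = Mon Mar 24 1997.
Next gap: 51 days. Mon Mar 24 1997 + 51 days = Wed May 14 1997.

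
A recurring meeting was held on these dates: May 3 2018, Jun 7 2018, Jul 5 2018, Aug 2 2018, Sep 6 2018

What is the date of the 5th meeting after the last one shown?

Gaps: 35, 28, 28, 35 days — a mix of 28 and 35. Every date is a Thursday.
Each is the 1st Thursday of its month.
October 2018 — 1st Thursday is Oct 4 2018.
November 2018 — 1st Thursday is Nov 1 2018.
1st Thursday of December 2018: Dec 6 2018.
January 2019 — 1st Thursday is Jan 3 2019.
February 2019 — 1st Thursday is Feb 7 2019.

Feb 7 2019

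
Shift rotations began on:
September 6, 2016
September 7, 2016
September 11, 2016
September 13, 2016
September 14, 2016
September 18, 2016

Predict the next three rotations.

Every event lands on a Tuesday or Wednesday or Sunday (gaps cycle 1, 4, 2, 1, 4).
So the schedule is: every Tuesday, Wednesday and Sunday.
Next Tuesday: September 20, 2016.
The following Wednesday is September 21, 2016.
Next Sunday: September 25, 2016.

September 20, 2016; September 21, 2016; September 25, 2016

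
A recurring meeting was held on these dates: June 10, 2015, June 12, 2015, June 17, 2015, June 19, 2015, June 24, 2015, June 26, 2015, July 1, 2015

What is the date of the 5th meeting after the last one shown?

July 17, 2015

Every event lands on a Wednesday or Friday (gaps cycle 2, 5, 2, 5, 2, 5).
So the schedule is: every Wednesday and Friday.
The following Friday is July 3, 2015.
The following Wednesday is July 8, 2015.
The following Friday is July 10, 2015.
The following Wednesday is July 15, 2015.
Next Friday: July 17, 2015.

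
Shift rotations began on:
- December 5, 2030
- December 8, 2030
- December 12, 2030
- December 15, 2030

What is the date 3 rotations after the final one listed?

Every event lands on a Thursday or Sunday (gaps cycle 3, 4, 3).
So the schedule is: every Thursday and Sunday.
Next Thursday: December 19, 2030.
The following Sunday is December 22, 2030.
The following Thursday is December 26, 2030.

December 26, 2030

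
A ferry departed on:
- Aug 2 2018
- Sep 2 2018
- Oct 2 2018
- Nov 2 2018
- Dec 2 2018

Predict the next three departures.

Jan 2 2019, Feb 2 2019, Mar 2 2019

Gaps: 31, 30, 31, 30 days — not constant. Every event is on the 2nd of the month.
Pattern: the 2nd of each month.
Next: January 2019 → Jan 2 2019.
Next: February 2019 → Feb 2 2019.
March 2019: Mar 2 2019.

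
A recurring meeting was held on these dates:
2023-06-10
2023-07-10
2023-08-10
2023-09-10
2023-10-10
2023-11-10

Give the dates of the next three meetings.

The day-of-month is always 10 (30, 31, 31, 30, 31 days between events).
So this recurs on the 10th of each month.
Next: December 2023 → 2023-12-10.
January 2024: 2024-01-10.
February 2024: 2024-02-10.

2023-12-10, 2024-01-10, 2024-02-10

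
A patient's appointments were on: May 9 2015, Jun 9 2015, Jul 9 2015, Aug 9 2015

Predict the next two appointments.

Sep 9 2015, Oct 9 2015

Each date is the 9th; the gaps (31, 30, 31) track the month lengths.
The rule is the 9th of each month.
September 2015: Sep 9 2015.
Next: October 2015 → Oct 9 2015.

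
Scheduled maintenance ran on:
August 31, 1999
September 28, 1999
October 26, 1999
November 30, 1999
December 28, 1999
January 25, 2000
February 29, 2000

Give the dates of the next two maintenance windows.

March 28, 2000; April 25, 2000

All Tuesdays; the gaps (28, 28, 35, 28, 28, 35) vary with month length.
This is the last Tuesday of each month.
March 2000 ends with Tuesday March 28, 2000.
Last Tuesday of April 2000: April 25, 2000.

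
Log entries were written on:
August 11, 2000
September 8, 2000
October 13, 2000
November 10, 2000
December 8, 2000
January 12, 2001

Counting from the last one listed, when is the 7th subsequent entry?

August 10, 2001

Gaps: 28, 35, 28, 28, 35 days — a mix of 28 and 35. Every date is a Friday.
Each is the 2nd Friday of its month.
2nd Friday of February 2001: February 9, 2001.
2nd Friday of March 2001: March 9, 2001.
2nd Friday of April 2001: April 13, 2001.
May 2001 — 2nd Friday is May 11, 2001.
June 2001 — 2nd Friday is June 8, 2001.
July 2001 — 2nd Friday is July 13, 2001.
August 2001 — 2nd Friday is August 10, 2001.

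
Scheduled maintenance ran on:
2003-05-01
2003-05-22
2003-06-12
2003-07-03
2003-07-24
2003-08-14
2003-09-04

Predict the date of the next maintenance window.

The spacing is 21, 21, 21, 21, 21, 21 days — always 21 days.
2003-09-04 + 21 days = 2003-09-25.

2003-09-25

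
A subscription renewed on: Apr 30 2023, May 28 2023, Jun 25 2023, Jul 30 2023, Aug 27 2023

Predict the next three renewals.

Sep 24 2023, Oct 29 2023, Nov 26 2023

Every date is a Sunday; gaps 28, 28, 35, 28 days.
Each is the last Sunday of its month (at least one falls on the 29th or later, ruling out '4th Sunday').
September 2023 ends with Sunday Sep 24 2023.
October 2023 ends with Sunday Oct 29 2023.
Last Sunday of November 2023: Nov 26 2023.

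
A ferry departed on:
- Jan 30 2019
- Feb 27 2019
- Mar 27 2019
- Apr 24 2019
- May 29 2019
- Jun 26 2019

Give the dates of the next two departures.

Jul 31 2019, Aug 28 2019

All Wednesdays; the gaps (28, 28, 28, 35, 28) vary with month length.
This is the last Wednesday of each month.
Last Wednesday of July 2019: Jul 31 2019.
August 2019 ends with Wednesday Aug 28 2019.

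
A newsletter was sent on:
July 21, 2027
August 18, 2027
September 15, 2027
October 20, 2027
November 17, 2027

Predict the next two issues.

December 15, 2027; January 19, 2028

These are Wednesdays at 28- or 35-day spacing (28, 28, 35, 28).
The pattern: 3rd Wednesday of the month.
December 2027 — 3rd Wednesday is December 15, 2027.
January 2028 — 3rd Wednesday is January 19, 2028.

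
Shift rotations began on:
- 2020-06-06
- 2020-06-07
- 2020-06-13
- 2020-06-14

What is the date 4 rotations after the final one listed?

The gap pattern 1, 6, 1 repeats every 2 events.
These are the Saturdays and Sundays of each week.
Next Saturday: 2020-06-20.
The following Sunday is 2020-06-21.
Next Saturday: 2020-06-27.
Next Sunday: 2020-06-28.

2020-06-28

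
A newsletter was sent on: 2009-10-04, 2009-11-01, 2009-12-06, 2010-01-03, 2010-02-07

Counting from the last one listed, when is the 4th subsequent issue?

These are Sundays at 28- or 35-day spacing (28, 35, 28, 35).
The pattern: 1st Sunday of the month.
1st Sunday of March 2010: 2010-03-07.
1st Sunday of April 2010: 2010-04-04.
1st Sunday of May 2010: 2010-05-02.
1st Sunday of June 2010: 2010-06-06.

2010-06-06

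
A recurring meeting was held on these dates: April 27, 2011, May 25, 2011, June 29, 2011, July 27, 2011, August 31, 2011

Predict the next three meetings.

September 28, 2011; October 26, 2011; November 30, 2011

These are Wednesdays with 28, 35, 28, 35-day gaps.
Each is the final Wednesday of its month — June 29, 2011 is past the 28th, so '4th Wednesday' doesn't fit.
September 2011 ends with Wednesday September 28, 2011.
October 2011 ends with Wednesday October 26, 2011.
November 2011 ends with Wednesday November 30, 2011.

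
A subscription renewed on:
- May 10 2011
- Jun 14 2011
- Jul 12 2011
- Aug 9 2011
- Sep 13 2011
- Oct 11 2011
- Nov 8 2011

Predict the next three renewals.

Dec 13 2011, Jan 10 2012, Feb 14 2012

Gaps: 35, 28, 28, 35, 28, 28 days — a mix of 28 and 35. Every date is a Tuesday.
Each is the 2nd Tuesday of its month.
2nd Tuesday of December 2011: Dec 13 2011.
2nd Tuesday of January 2012: Jan 10 2012.
February 2012 — 2nd Tuesday is Feb 14 2012.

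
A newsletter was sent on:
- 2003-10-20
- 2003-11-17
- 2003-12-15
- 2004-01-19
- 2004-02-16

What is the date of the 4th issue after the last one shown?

2004-06-21

These are Mondays at 28- or 35-day spacing (28, 28, 35, 28).
The pattern: 3rd Monday of the month.
March 2004 — 3rd Monday is 2004-03-15.
April 2004 — 3rd Monday is 2004-04-19.
May 2004 — 3rd Monday is 2004-05-17.
3rd Monday of June 2004: 2004-06-21.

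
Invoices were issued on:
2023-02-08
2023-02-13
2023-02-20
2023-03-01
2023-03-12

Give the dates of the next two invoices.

Gaps: 5, 7, 9, 11 days — each gap is 2 larger than the previous one.
Next gap: 13 days. 2023-03-12 + 13 days = 2023-03-25.
Next gap: 15 days. 2023-03-25 + 15 days = 2023-04-09.

2023-03-25, 2023-04-09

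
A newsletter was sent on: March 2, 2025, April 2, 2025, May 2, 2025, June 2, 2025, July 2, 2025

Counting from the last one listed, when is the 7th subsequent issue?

February 2, 2026

Each date is the 2nd; the gaps (31, 30, 31, 30) track the month lengths.
The rule is the 2nd of each month.
Next: August 2025 → August 2, 2025.
September 2025: September 2, 2025.
Next: October 2025 → October 2, 2025.
Next: November 2025 → November 2, 2025.
Next: December 2025 → December 2, 2025.
January 2026: January 2, 2026.
February 2026: February 2, 2026.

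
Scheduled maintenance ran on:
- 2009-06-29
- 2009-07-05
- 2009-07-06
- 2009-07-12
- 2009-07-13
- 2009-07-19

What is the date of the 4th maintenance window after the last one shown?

Gaps: 6, 1, 6, 1, 6 days — not constant, but cyclic with period 2.
The events fall on every Monday and Sunday.
Next Monday: 2009-07-20.
The following Sunday is 2009-07-26.
Next Monday: 2009-07-27.
The following Sunday is 2009-08-02.

2009-08-02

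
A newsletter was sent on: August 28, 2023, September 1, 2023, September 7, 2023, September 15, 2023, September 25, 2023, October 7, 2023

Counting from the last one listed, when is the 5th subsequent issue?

January 5, 2024

The spacing grows by 2 each time: 4, 6, 8, 10, 12 days.
Next gap: 14 days. October 7, 2023 + 14 days = October 21, 2023.
Next gap: 16 days. October 21, 2023 + 16 days = November 6, 2023.
Next gap: 18 days. November 6, 2023 + 18 days = November 24, 2023.
Next gap: 20 days. November 24, 2023 + 20 days = December 14, 2023.
Next gap: 22 days. December 14, 2023 + 22 days = January 5, 2024.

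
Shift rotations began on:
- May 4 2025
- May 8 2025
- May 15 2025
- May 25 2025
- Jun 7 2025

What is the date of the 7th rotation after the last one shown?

Nov 29 2025

Gaps: 4, 7, 10, 13 days — each gap is 3 larger than the previous one.
Next gap: 16 days. Jun 7 2025 + 16 days = Jun 23 2025.
Next gap: 19 days. Jun 23 2025 + 19 days = Jul 12 2025.
Next gap: 22 days. Jul 12 2025 + 22 days = Aug 3 2025.
Next gap: 25 days. Aug 3 2025 + 25 days = Aug 28 2025.
Next gap: 28 days. Aug 28 2025 + 28 days = Sep 25 2025.
Next gap: 31 days. Sep 25 2025 + 31 days = Oct 26 2025.
Next gap: 34 days. Oct 26 2025 + 34 days = Nov 29 2025.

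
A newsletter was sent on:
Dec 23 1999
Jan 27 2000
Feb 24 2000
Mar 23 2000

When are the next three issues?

Apr 27 2000, May 25 2000, Jun 22 2000

All dates are Thursdays, 35, 28, 28 days apart.
Specifically, the 4th Thursday of each month.
April 2000 — 4th Thursday is Apr 27 2000.
May 2000 — 4th Thursday is May 25 2000.
June 2000 — 4th Thursday is Jun 22 2000.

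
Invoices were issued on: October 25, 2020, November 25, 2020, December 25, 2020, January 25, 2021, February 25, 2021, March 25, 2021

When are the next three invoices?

April 25, 2021; May 25, 2021; June 25, 2021

Each date is the 25th; the gaps (31, 30, 31, 31, 28) track the month lengths.
The rule is the 25th of each month.
Next: April 2021 → April 25, 2021.
May 2021: May 25, 2021.
Next: June 2021 → June 25, 2021.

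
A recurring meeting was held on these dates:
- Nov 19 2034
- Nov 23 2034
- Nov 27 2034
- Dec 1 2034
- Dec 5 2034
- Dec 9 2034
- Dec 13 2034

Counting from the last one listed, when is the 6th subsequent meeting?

Every event comes 4 days after the last (4, 4, 4, 4, 4, 4).
Dec 13 2034 + 4 days = Dec 17 2034.
Dec 17 2034 + 4 days = Dec 21 2034.
Dec 21 2034 + 4 days = Dec 25 2034.
Dec 25 2034 + 4 days = Dec 29 2034.
Dec 29 2034 + 4 days = Jan 2 2035.
Jan 2 2035 + 4 days = Jan 6 2035.

Jan 6 2035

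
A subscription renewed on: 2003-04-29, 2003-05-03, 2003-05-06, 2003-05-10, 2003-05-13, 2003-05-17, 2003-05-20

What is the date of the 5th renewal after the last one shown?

Every event lands on a Tuesday or Saturday (gaps cycle 4, 3, 4, 3, 4, 3).
So the schedule is: every Tuesday and Saturday.
The following Saturday is 2003-05-24.
Next Tuesday: 2003-05-27.
The following Saturday is 2003-05-31.
Next Tuesday: 2003-06-03.
The following Saturday is 2003-06-07.

2003-06-07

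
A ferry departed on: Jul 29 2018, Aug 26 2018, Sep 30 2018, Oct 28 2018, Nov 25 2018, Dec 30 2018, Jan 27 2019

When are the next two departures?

Every date is a Sunday; gaps 28, 35, 28, 28, 35, 28 days.
Each is the last Sunday of its month (at least one falls on the 29th or later, ruling out '4th Sunday').
February 2019 ends with Sunday Feb 24 2019.
Last Sunday of March 2019: Mar 31 2019.

Feb 24 2019, Mar 31 2019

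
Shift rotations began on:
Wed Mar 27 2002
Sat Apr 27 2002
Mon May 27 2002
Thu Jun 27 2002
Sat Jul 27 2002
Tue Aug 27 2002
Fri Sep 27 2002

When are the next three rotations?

Sun Oct 27 2002, Wed Nov 27 2002, Fri Dec 27 2002

The day-of-month is always 27 (31, 30, 31, 30, 31, 31 days between events).
So this recurs on the 27th of each month.
Next: October 2002 → Sun Oct 27 2002.
November 2002: Wed Nov 27 2002.
December 2002: Fri Dec 27 2002.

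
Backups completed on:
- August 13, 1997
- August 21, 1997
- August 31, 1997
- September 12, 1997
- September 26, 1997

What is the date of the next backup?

October 12, 1997

The spacing grows by 2 each time: 8, 10, 12, 14 days.
Next gap: 16 days. September 26, 1997 + 16 days = October 12, 1997.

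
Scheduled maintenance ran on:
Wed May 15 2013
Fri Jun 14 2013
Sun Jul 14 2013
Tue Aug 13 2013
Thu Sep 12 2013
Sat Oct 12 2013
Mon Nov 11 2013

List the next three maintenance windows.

Gaps between consecutive events: 30, 30, 30, 30, 30, 30 days — a constant 30-day interval.
Mon Nov 11 2013 + 30 days = Wed Dec 11 2013.
Wed Dec 11 2013 + 30 days = Fri Jan 10 2014.
Fri Jan 10 2014 + 30 days = Sun Feb 9 2014.

Wed Dec 11 2013, Fri Jan 10 2014, Sun Feb 9 2014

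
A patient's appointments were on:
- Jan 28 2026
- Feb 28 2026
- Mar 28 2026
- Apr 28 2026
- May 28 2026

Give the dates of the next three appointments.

Each date is the 28th; the gaps (31, 28, 31, 30) track the month lengths.
The rule is the 28th of each month.
Next: June 2026 → Jun 28 2026.
July 2026: Jul 28 2026.
Next: August 2026 → Aug 28 2026.

Jun 28 2026, Jul 28 2026, Aug 28 2026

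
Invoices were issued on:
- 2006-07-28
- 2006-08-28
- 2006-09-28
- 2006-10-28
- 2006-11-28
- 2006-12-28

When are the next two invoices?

The day-of-month is always 28 (31, 31, 30, 31, 30 days between events).
So this recurs on the 28th of each month.
January 2007: 2007-01-28.
February 2007: 2007-02-28.

2007-01-28, 2007-02-28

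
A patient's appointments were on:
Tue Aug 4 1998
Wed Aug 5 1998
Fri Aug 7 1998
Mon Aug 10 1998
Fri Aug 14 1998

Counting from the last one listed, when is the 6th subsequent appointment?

Intervals are 1, 2, 3, 4 days — an arithmetic progression with common difference 1.
Next gap: 5 days. Fri Aug 14 1998 + 5 days = Wed Aug 19 1998.
Next gap: 6 days. Wed Aug 19 1998 + 6 days = Tue Aug 25 1998.
Next gap: 7 days. Tue Aug 25 1998 + 7 days = Tue Sep 1 1998.
Next gap: 8 days. Tue Sep 1 1998 + 8 days = Wed Sep 9 1998.
Next gap: 9 days. Wed Sep 9 1998 + 9 days = Fri Sep 18 1998.
Next gap: 10 days. Fri Sep 18 1998 + 10 days = Mon Sep 28 1998.

Mon Sep 28 1998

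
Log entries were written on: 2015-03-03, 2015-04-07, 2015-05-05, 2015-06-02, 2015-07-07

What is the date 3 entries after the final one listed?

2015-10-06

These are Tuesdays at 28- or 35-day spacing (35, 28, 28, 35).
The pattern: 1st Tuesday of the month.
1st Tuesday of August 2015: 2015-08-04.
1st Tuesday of September 2015: 2015-09-01.
October 2015 — 1st Tuesday is 2015-10-06.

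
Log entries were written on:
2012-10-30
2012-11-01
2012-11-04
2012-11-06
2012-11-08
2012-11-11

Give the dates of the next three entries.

2012-11-13, 2012-11-15, 2012-11-18

Gaps: 2, 3, 2, 2, 3 days — not constant, but cyclic with period 3.
The events fall on every Tuesday, Thursday and Sunday.
The following Tuesday is 2012-11-13.
Next Thursday: 2012-11-15.
Next Sunday: 2012-11-18.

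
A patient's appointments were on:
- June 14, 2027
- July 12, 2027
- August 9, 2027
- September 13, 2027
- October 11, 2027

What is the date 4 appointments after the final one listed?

February 14, 2028

Gaps: 28, 28, 35, 28 days — a mix of 28 and 35. Every date is a Monday.
Each is the 2nd Monday of its month.
November 2027 — 2nd Monday is November 8, 2027.
2nd Monday of December 2027: December 13, 2027.
2nd Monday of January 2028: January 10, 2028.
2nd Monday of February 2028: February 14, 2028.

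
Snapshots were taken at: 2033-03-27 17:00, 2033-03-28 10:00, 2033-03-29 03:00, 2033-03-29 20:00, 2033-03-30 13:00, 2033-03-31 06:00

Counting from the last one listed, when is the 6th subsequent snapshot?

The interval is a steady 17 hours (17, 17, 17, 17, 17).
2033-03-31 06:00 + 17 h = 2033-03-31 23:00.
2033-03-31 23:00 + 17 h = 2033-04-01 16:00.
2033-04-01 16:00 + 17 h = 2033-04-02 09:00.
2033-04-02 09:00 + 17 h = 2033-04-03 02:00.
2033-04-03 02:00 + 17 h = 2033-04-03 19:00.
2033-04-03 19:00 + 17 h = 2033-04-04 12:00.

2033-04-04 12:00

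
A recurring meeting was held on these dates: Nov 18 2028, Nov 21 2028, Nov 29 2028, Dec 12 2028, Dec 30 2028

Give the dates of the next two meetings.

Jan 22 2029, Feb 19 2029

Gaps: 3, 8, 13, 18 days — each gap is 5 larger than the previous one.
Next gap: 23 days. Dec 30 2028 + 23 days = Jan 22 2029.
Next gap: 28 days. Jan 22 2029 + 28 days = Feb 19 2029.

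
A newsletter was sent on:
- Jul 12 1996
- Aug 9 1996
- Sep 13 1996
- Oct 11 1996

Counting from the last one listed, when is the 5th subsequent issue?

Mar 14 1997

Gaps: 28, 35, 28 days — a mix of 28 and 35. Every date is a Friday.
Each is the 2nd Friday of its month.
2nd Friday of November 1996: Nov 8 1996.
2nd Friday of December 1996: Dec 13 1996.
January 1997 — 2nd Friday is Jan 10 1997.
2nd Friday of February 1997: Feb 14 1997.
2nd Friday of March 1997: Mar 14 1997.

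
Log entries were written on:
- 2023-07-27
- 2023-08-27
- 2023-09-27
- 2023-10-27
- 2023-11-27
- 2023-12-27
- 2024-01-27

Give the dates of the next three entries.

2024-02-27, 2024-03-27, 2024-04-27

The day-of-month is always 27 (31, 31, 30, 31, 30, 31 days between events).
So this recurs on the 27th of each month.
February 2024: 2024-02-27.
March 2024: 2024-03-27.
April 2024: 2024-04-27.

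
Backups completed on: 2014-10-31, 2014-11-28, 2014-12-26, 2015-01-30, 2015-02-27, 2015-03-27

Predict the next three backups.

2015-04-24, 2015-05-29, 2015-06-26

These are Fridays with 28, 28, 35, 28, 28-day gaps.
Each is the final Friday of its month — 2014-10-31 is past the 28th, so '4th Friday' doesn't fit.
April 2015 ends with Friday 2015-04-24.
May 2015 ends with Friday 2015-05-29.
Last Friday of June 2015: 2015-06-26.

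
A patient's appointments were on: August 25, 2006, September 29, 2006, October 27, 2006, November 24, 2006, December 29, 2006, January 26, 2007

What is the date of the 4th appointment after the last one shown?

May 25, 2007

These are Fridays with 35, 28, 28, 35, 28-day gaps.
Each is the final Friday of its month — September 29, 2006 is past the 28th, so '4th Friday' doesn't fit.
February 2007 ends with Friday February 23, 2007.
Last Friday of March 2007: March 30, 2007.
Last Friday of April 2007: April 27, 2007.
Last Friday of May 2007: May 25, 2007.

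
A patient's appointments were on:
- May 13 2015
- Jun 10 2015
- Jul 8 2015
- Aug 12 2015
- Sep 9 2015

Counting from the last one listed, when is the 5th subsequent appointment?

All dates are Wednesdays, 28, 28, 35, 28 days apart.
Specifically, the 2nd Wednesday of each month.
October 2015 — 2nd Wednesday is Oct 14 2015.
2nd Wednesday of November 2015: Nov 11 2015.
2nd Wednesday of December 2015: Dec 9 2015.
2nd Wednesday of January 2016: Jan 13 2016.
February 2016 — 2nd Wednesday is Feb 10 2016.

Feb 10 2016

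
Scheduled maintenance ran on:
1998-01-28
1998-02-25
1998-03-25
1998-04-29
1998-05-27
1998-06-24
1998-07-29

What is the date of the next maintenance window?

These are Wednesdays with 28, 28, 35, 28, 28, 35-day gaps.
Each is the final Wednesday of its month — 1998-04-29 is past the 28th, so '4th Wednesday' doesn't fit.
Last Wednesday of August 1998: 1998-08-26.

1998-08-26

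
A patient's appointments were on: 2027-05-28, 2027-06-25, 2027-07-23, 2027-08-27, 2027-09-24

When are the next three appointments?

2027-10-22, 2027-11-26, 2027-12-24

These are Fridays at 28- or 35-day spacing (28, 28, 35, 28).
The pattern: 4th Friday of the month.
4th Friday of October 2027: 2027-10-22.
November 2027 — 4th Friday is 2027-11-26.
4th Friday of December 2027: 2027-12-24.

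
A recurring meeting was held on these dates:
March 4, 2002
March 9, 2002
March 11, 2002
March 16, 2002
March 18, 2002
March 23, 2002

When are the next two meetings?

March 25, 2002; March 30, 2002

Gaps: 5, 2, 5, 2, 5 days — not constant, but cyclic with period 2.
The events fall on every Monday and Saturday.
Next Monday: March 25, 2002.
Next Saturday: March 30, 2002.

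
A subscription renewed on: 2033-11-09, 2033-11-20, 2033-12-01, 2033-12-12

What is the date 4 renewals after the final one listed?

Gaps between consecutive events: 11, 11, 11 days — a constant 11-day interval.
2033-12-12 + 11 days = 2033-12-23.
2033-12-23 + 11 days = 2034-01-03.
2034-01-03 + 11 days = 2034-01-14.
2034-01-14 + 11 days = 2034-01-25.

2034-01-25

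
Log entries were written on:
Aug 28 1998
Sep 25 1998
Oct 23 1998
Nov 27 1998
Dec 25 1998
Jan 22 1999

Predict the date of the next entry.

Feb 26 1999

Gaps: 28, 28, 35, 28, 28 days — a mix of 28 and 35. Every date is a Friday.
Each is the 4th Friday of its month.
February 1999 — 4th Friday is Feb 26 1999.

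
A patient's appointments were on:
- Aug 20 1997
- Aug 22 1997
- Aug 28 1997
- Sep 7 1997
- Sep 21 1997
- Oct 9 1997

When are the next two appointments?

Gaps: 2, 6, 10, 14, 18 days — each gap is 4 larger than the previous one.
Next gap: 22 days. Oct 9 1997 + 22 days = Oct 31 1997.
Next gap: 26 days. Oct 31 1997 + 26 days = Nov 26 1997.

Oct 31 1997, Nov 26 1997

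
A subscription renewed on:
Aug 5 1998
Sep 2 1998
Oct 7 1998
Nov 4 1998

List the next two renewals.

These are Wednesdays at 28- or 35-day spacing (28, 35, 28).
The pattern: 1st Wednesday of the month.
December 1998 — 1st Wednesday is Dec 2 1998.
January 1999 — 1st Wednesday is Jan 6 1999.

Dec 2 1998, Jan 6 1999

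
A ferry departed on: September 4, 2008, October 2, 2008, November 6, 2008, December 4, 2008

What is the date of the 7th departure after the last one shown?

July 2, 2009

All dates are Thursdays, 28, 35, 28 days apart.
Specifically, the 1st Thursday of each month.
January 2009 — 1st Thursday is January 1, 2009.
February 2009 — 1st Thursday is February 5, 2009.
1st Thursday of March 2009: March 5, 2009.
April 2009 — 1st Thursday is April 2, 2009.
1st Thursday of May 2009: May 7, 2009.
June 2009 — 1st Thursday is June 4, 2009.
1st Thursday of July 2009: July 2, 2009.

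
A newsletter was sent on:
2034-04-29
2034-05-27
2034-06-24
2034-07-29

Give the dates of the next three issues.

Every date is a Saturday; gaps 28, 28, 35 days.
Each is the last Saturday of its month (at least one falls on the 29th or later, ruling out '4th Saturday').
August 2034 ends with Saturday 2034-08-26.
Last Saturday of September 2034: 2034-09-30.
Last Saturday of October 2034: 2034-10-28.

2034-08-26, 2034-09-30, 2034-10-28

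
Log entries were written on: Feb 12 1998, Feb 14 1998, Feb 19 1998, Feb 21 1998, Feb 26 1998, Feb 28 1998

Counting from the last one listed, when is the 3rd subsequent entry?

Mar 12 1998

The gap pattern 2, 5, 2, 5, 2 repeats every 2 events.
These are the Thursdays and Saturdays of each week.
The following Thursday is Mar 5 1998.
The following Saturday is Mar 7 1998.
The following Thursday is Mar 12 1998.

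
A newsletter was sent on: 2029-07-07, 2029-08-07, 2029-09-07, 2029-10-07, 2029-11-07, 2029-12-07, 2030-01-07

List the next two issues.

Gaps: 31, 31, 30, 31, 30, 31 days — not constant. Every event is on the 7th of the month.
Pattern: the 7th of each month.
Next: February 2030 → 2030-02-07.
March 2030: 2030-03-07.

2030-02-07, 2030-03-07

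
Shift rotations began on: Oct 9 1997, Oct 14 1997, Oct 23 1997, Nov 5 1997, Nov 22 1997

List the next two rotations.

Gaps: 5, 9, 13, 17 days — each gap is 4 larger than the previous one.
Next gap: 21 days. Nov 22 1997 + 21 days = Dec 13 1997.
Next gap: 25 days. Dec 13 1997 + 25 days = Jan 7 1998.

Dec 13 1997, Jan 7 1998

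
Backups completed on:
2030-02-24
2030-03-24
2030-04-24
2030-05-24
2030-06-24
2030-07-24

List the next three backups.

2030-08-24, 2030-09-24, 2030-10-24

Gaps: 28, 31, 30, 31, 30 days — not constant. Every event is on the 24th of the month.
Pattern: the 24th of each month.
August 2030: 2030-08-24.
September 2030: 2030-09-24.
October 2030: 2030-10-24.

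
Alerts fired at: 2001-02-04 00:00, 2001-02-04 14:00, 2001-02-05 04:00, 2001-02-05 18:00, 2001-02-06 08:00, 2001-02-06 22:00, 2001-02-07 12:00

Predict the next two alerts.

2001-02-08 02:00, 2001-02-08 16:00

Spacing: 14, 14, 14, 14, 14, 14 h — constant 14 h.
2001-02-07 12:00 + 14 h = 2001-02-08 02:00.
2001-02-08 02:00 + 14 h = 2001-02-08 16:00.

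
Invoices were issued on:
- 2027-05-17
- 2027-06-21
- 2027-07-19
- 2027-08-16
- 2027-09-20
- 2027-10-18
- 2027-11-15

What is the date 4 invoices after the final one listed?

All dates are Mondays, 35, 28, 28, 35, 28, 28 days apart.
Specifically, the 3rd Monday of each month.
December 2027 — 3rd Monday is 2027-12-20.
3rd Monday of January 2028: 2028-01-17.
February 2028 — 3rd Monday is 2028-02-21.
March 2028 — 3rd Monday is 2028-03-20.

2028-03-20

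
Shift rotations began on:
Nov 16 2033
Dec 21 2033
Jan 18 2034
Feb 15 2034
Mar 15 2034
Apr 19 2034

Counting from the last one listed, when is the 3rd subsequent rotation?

Jul 19 2034

Gaps: 35, 28, 28, 28, 35 days — a mix of 28 and 35. Every date is a Wednesday.
Each is the 3rd Wednesday of its month.
3rd Wednesday of May 2034: May 17 2034.
June 2034 — 3rd Wednesday is Jun 21 2034.
July 2034 — 3rd Wednesday is Jul 19 2034.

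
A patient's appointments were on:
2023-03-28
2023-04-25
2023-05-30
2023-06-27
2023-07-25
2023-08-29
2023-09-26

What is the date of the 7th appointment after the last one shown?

These are Tuesdays with 28, 35, 28, 28, 35, 28-day gaps.
Each is the final Tuesday of its month — 2023-05-30 is past the 28th, so '4th Tuesday' doesn't fit.
Last Tuesday of October 2023: 2023-10-31.
Last Tuesday of November 2023: 2023-11-28.
December 2023 ends with Tuesday 2023-12-26.
Last Tuesday of January 2024: 2024-01-30.
February 2024 ends with Tuesday 2024-02-27.
March 2024 ends with Tuesday 2024-03-26.
Last Tuesday of April 2024: 2024-04-30.

2024-04-30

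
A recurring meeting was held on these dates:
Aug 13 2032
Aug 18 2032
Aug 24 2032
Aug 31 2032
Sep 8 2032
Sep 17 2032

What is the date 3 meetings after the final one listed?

Oct 20 2032

The spacing grows by 1 each time: 5, 6, 7, 8, 9 days.
Next gap: 10 days. Sep 17 2032 + 10 days = Sep 27 2032.
Next gap: 11 days. Sep 27 2032 + 11 days = Oct 8 2032.
Next gap: 12 days. Oct 8 2032 + 12 days = Oct 20 2032.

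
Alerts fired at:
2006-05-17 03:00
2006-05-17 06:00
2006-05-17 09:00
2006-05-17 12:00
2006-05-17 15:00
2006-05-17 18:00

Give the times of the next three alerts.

Spacing: 3, 3, 3, 3, 3 h — constant 3 h.
2006-05-17 18:00 + 3 h = 2006-05-17 21:00.
2006-05-17 21:00 + 3 h = 2006-05-18 00:00.
2006-05-18 00:00 + 3 h = 2006-05-18 03:00.

2006-05-17 21:00, 2006-05-18 00:00, 2006-05-18 03:00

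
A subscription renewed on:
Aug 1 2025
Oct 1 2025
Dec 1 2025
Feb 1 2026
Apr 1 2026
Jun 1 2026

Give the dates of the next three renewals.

Aug 1 2026, Oct 1 2026, Dec 1 2026

Each date is the 1st; the gaps (61, 61, 62, 59, 61) track the month lengths.
The rule is the 1st of every 2 months.
Next: August 2026 → Aug 1 2026.
October 2026: Oct 1 2026.
December 2026: Dec 1 2026.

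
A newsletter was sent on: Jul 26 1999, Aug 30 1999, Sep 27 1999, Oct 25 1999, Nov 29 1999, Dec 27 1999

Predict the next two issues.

Every date is a Monday; gaps 35, 28, 28, 35, 28 days.
Each is the last Monday of its month (at least one falls on the 29th or later, ruling out '4th Monday').
January 2000 ends with Monday Jan 31 2000.
Last Monday of February 2000: Feb 28 2000.

Jan 31 2000, Feb 28 2000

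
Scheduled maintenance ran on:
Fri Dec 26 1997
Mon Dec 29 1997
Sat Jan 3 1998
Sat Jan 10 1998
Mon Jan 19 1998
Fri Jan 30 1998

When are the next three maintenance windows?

Intervals are 3, 5, 7, 9, 11 days — an arithmetic progression with common difference 2.
Next gap: 13 days. Fri Jan 30 1998 + 13 days = Thu Feb 12 1998.
Next gap: 15 days. Thu Feb 12 1998 + 15 days = Fri Feb 27 1998.
Next gap: 17 days. Fri Feb 27 1998 + 17 days = Mon Mar 16 1998.

Thu Feb 12 1998, Fri Feb 27 1998, Mon Mar 16 1998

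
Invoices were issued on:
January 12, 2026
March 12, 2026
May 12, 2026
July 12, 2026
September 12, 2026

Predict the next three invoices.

Gaps: 59, 61, 61, 62 days — not constant. Every event is on the 12th of the month.
Pattern: the 12th of every 2 months.
Next: November 2026 → November 12, 2026.
January 2027: January 12, 2027.
Next: March 2027 → March 12, 2027.

November 12, 2026; January 12, 2027; March 12, 2027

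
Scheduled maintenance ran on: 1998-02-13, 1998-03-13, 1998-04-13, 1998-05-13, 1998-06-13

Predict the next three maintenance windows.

Each date is the 13th; the gaps (28, 31, 30, 31) track the month lengths.
The rule is the 13th of each month.
Next: July 1998 → 1998-07-13.
August 1998: 1998-08-13.
September 1998: 1998-09-13.

1998-07-13, 1998-08-13, 1998-09-13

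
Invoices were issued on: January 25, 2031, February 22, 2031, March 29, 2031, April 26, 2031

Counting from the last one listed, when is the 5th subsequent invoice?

Every date is a Saturday; gaps 28, 35, 28 days.
Each is the last Saturday of its month (at least one falls on the 29th or later, ruling out '4th Saturday').
May 2031 ends with Saturday May 31, 2031.
Last Saturday of June 2031: June 28, 2031.
July 2031 ends with Saturday July 26, 2031.
August 2031 ends with Saturday August 30, 2031.
September 2031 ends with Saturday September 27, 2031.

September 27, 2031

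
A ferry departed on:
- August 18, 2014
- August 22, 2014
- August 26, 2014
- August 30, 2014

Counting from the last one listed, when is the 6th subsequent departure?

September 23, 2014

Every event comes 4 days after the last (4, 4, 4).
August 30, 2014 + 4 days = September 3, 2014.
September 3, 2014 + 4 days = September 7, 2014.
September 7, 2014 + 4 days = September 11, 2014.
September 11, 2014 + 4 days = September 15, 2014.
September 15, 2014 + 4 days = September 19, 2014.
September 19, 2014 + 4 days = September 23, 2014.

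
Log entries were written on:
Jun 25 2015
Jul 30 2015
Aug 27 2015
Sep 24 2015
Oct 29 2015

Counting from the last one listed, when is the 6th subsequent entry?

Apr 28 2016

All Thursdays; the gaps (35, 28, 28, 35) vary with month length.
This is the last Thursday of each month.
Last Thursday of November 2015: Nov 26 2015.
Last Thursday of December 2015: Dec 31 2015.
Last Thursday of January 2016: Jan 28 2016.
Last Thursday of February 2016: Feb 25 2016.
March 2016 ends with Thursday Mar 31 2016.
April 2016 ends with Thursday Apr 28 2016.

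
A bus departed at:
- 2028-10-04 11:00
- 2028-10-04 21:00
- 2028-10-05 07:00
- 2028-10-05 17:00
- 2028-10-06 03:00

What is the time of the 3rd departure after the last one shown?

2028-10-07 09:00

Spacing: 10, 10, 10, 10 h — constant 10 h.
2028-10-06 03:00 + 10 h = 2028-10-06 13:00.
2028-10-06 13:00 + 10 h = 2028-10-06 23:00.
2028-10-06 23:00 + 10 h = 2028-10-07 09:00.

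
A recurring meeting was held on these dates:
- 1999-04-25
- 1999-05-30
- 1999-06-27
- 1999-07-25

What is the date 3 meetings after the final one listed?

These are Sundays with 35, 28, 28-day gaps.
Each is the final Sunday of its month — 1999-05-30 is past the 28th, so '4th Sunday' doesn't fit.
Last Sunday of August 1999: 1999-08-29.
September 1999 ends with Sunday 1999-09-26.
October 1999 ends with Sunday 1999-10-31.

1999-10-31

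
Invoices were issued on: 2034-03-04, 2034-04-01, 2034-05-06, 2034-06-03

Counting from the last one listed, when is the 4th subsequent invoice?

All dates are Saturdays, 28, 35, 28 days apart.
Specifically, the 1st Saturday of each month.
July 2034 — 1st Saturday is 2034-07-01.
August 2034 — 1st Saturday is 2034-08-05.
September 2034 — 1st Saturday is 2034-09-02.
1st Saturday of October 2034: 2034-10-07.

2034-10-07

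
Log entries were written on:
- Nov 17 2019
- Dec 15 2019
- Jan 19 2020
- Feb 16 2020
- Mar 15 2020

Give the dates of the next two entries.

Apr 19 2020, May 17 2020

All dates are Sundays, 28, 35, 28, 28 days apart.
Specifically, the 3rd Sunday of each month.
3rd Sunday of April 2020: Apr 19 2020.
3rd Sunday of May 2020: May 17 2020.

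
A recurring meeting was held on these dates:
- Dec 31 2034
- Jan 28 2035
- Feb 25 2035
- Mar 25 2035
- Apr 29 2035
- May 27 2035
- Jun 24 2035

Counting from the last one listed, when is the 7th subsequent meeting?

Jan 27 2036

All Sundays; the gaps (28, 28, 28, 35, 28, 28) vary with month length.
This is the last Sunday of each month.
July 2035 ends with Sunday Jul 29 2035.
Last Sunday of August 2035: Aug 26 2035.
September 2035 ends with Sunday Sep 30 2035.
October 2035 ends with Sunday Oct 28 2035.
Last Sunday of November 2035: Nov 25 2035.
Last Sunday of December 2035: Dec 30 2035.
Last Sunday of January 2036: Jan 27 2036.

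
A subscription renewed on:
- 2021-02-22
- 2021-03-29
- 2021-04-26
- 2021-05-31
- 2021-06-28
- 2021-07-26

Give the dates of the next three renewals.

2021-08-30, 2021-09-27, 2021-10-25

Every date is a Monday; gaps 35, 28, 35, 28, 28 days.
Each is the last Monday of its month (at least one falls on the 29th or later, ruling out '4th Monday').
August 2021 ends with Monday 2021-08-30.
September 2021 ends with Monday 2021-09-27.
October 2021 ends with Monday 2021-10-25.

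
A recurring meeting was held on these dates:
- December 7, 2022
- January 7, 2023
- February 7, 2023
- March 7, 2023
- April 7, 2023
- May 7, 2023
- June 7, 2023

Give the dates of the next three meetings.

July 7, 2023; August 7, 2023; September 7, 2023

Gaps: 31, 31, 28, 31, 30, 31 days — not constant. Every event is on the 7th of the month.
Pattern: the 7th of each month.
July 2023: July 7, 2023.
Next: August 2023 → August 7, 2023.
Next: September 2023 → September 7, 2023.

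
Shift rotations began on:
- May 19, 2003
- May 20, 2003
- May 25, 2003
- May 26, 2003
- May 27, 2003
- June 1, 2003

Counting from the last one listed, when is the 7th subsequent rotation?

June 16, 2003

Every event lands on a Monday or Tuesday or Sunday (gaps cycle 1, 5, 1, 1, 5).
So the schedule is: every Monday, Tuesday and Sunday.
Next Monday: June 2, 2003.
Next Tuesday: June 3, 2003.
Next Sunday: June 8, 2003.
The following Monday is June 9, 2003.
Next Tuesday: June 10, 2003.
The following Sunday is June 15, 2003.
Next Monday: June 16, 2003.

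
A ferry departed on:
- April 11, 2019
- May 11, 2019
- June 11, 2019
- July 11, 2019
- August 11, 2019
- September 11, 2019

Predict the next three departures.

October 11, 2019; November 11, 2019; December 11, 2019

Each date is the 11th; the gaps (30, 31, 30, 31, 31) track the month lengths.
The rule is the 11th of each month.
October 2019: October 11, 2019.
Next: November 2019 → November 11, 2019.
December 2019: December 11, 2019.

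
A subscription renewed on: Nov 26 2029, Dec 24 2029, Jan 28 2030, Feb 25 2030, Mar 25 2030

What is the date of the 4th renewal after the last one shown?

Jul 22 2030

All dates are Mondays, 28, 35, 28, 28 days apart.
Specifically, the 4th Monday of each month.
April 2030 — 4th Monday is Apr 22 2030.
May 2030 — 4th Monday is May 27 2030.
June 2030 — 4th Monday is Jun 24 2030.
July 2030 — 4th Monday is Jul 22 2030.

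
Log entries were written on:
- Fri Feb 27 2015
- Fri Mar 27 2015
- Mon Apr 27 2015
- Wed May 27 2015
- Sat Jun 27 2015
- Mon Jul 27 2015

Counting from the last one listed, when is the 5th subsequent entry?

The day-of-month is always 27 (28, 31, 30, 31, 30 days between events).
So this recurs on the 27th of each month.
Next: August 2015 → Thu Aug 27 2015.
September 2015: Sun Sep 27 2015.
October 2015: Tue Oct 27 2015.
November 2015: Fri Nov 27 2015.
December 2015: Sun Dec 27 2015.

Sun Dec 27 2015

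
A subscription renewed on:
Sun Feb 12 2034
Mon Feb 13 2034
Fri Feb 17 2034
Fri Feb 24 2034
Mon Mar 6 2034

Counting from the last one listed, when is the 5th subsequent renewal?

Fri Jun 9 2034

The spacing grows by 3 each time: 1, 4, 7, 10 days.
Next gap: 13 days. Mon Mar 6 2034 + 13 days = Sun Mar 19 2034.
Next gap: 16 days. Sun Mar 19 2034 + 16 days = Tue Apr 4 2034.
Next gap: 19 days. Tue Apr 4 2034 + 19 days = Sun Apr 23 2034.
Next gap: 22 days. Sun Apr 23 2034 + 22 days = Mon May 15 2034.
Next gap: 25 days. Mon May 15 2034 + 25 days = Fri Jun 9 2034.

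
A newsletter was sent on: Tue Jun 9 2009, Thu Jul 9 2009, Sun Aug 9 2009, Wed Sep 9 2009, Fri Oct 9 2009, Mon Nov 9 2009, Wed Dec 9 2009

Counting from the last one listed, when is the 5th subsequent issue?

Sun May 9 2010

Each date is the 9th; the gaps (30, 31, 31, 30, 31, 30) track the month lengths.
The rule is the 9th of each month.
Next: January 2010 → Sat Jan 9 2010.
February 2010: Tue Feb 9 2010.
March 2010: Tue Mar 9 2010.
April 2010: Fri Apr 9 2010.
Next: May 2010 → Sun May 9 2010.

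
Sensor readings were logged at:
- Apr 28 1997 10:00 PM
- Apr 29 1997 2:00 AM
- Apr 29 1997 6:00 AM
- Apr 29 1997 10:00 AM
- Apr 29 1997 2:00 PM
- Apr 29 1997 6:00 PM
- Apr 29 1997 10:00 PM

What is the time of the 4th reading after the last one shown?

Apr 30 1997 2:00 PM

The interval is a steady 4 hours (4, 4, 4, 4, 4, 4).
Apr 29 1997 10:00 PM + 4 h = Apr 30 1997 2:00 AM.
Apr 30 1997 2:00 AM + 4 h = Apr 30 1997 6:00 AM.
Apr 30 1997 6:00 AM + 4 h = Apr 30 1997 10:00 AM.
Apr 30 1997 10:00 AM + 4 h = Apr 30 1997 2:00 PM.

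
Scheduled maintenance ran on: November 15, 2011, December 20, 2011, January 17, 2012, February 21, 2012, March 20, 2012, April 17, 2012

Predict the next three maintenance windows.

May 15, 2012; June 19, 2012; July 17, 2012

These are Tuesdays at 28- or 35-day spacing (35, 28, 35, 28, 28).
The pattern: 3rd Tuesday of the month.
May 2012 — 3rd Tuesday is May 15, 2012.
June 2012 — 3rd Tuesday is June 19, 2012.
3rd Tuesday of July 2012: July 17, 2012.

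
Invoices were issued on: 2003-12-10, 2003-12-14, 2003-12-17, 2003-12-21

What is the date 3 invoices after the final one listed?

2003-12-31

The gap pattern 4, 3, 4 repeats every 2 events.
These are the Wednesdays and Sundays of each week.
Next Wednesday: 2003-12-24.
Next Sunday: 2003-12-28.
The following Wednesday is 2003-12-31.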